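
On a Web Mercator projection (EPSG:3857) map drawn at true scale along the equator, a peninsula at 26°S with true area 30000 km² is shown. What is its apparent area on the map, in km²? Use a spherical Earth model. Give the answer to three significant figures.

37100 km²

For Mercator, h = k = sec φ (a conformal cylindrical projection has a single point scale, 1/cos φ).
Areal scale = k² = sec²φ = 1/cos²(26°) = 1/0.8988² = 1.238.
Apparent area = 30000 × 1.238 ≈ 37100 km².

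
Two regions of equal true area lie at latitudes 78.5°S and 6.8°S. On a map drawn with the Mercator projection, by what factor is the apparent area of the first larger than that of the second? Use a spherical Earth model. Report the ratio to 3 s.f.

24.8

On Mercator, area is exaggerated by sec²φ = 1/cos²φ.
At 78.5°: sec²(78.5°) = 1/0.1994² = 25.16.
At 6.8°: sec²(6.8°) = 1/0.9930² = 1.014.
Ratio = 25.16/1.014 = cos²(6.8°)/cos²(78.5°) ≈ 24.8.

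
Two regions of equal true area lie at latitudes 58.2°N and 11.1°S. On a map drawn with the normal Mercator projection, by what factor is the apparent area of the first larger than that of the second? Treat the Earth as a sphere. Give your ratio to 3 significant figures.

3.47

Mercator is conformal with k = sec φ, so areal scale = k² = sec²φ.
At 58.2°: sec²(58.2°) = 1/0.5270² = 3.601.
At 11.1°: sec²(11.1°) = 1/0.9813² = 1.038.
Ratio = 3.601/1.038 = cos²(11.1°)/cos²(58.2°) ≈ 3.47.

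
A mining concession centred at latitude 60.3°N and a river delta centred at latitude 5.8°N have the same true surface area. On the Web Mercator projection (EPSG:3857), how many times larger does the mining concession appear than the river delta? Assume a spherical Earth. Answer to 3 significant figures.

4.03

Mercator areal scale is sec²φ.
At 60.3°: sec²(60.3°) = 1/0.4955² = 4.074.
At 5.8°: sec²(5.8°) = 1/0.9949² = 1.010.
Ratio = 4.074/1.010 = cos²(5.8°)/cos²(60.3°) ≈ 4.03.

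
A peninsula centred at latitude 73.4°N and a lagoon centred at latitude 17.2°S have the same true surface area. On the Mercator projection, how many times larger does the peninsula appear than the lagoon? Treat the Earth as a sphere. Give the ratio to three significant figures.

11.2

Mercator areal scale is sec²φ.
At 73.4°: sec²(73.4°) = 1/0.2857² = 12.25.
At 17.2°: sec²(17.2°) = 1/0.9553² = 1.096.
Ratio = 12.25/1.096 = cos²(17.2°)/cos²(73.4°) ≈ 11.2.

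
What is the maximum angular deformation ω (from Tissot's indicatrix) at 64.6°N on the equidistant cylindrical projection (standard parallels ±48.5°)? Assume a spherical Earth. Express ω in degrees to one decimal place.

24.7°

In the equirectangular projection with standard parallel φ₀ = 48.5° (x = Rλ cos φ₀, y = Rφ), meridians are true-scale (h = 1) and the parallel scale is k = cos φ₀ / cos φ.
At 64.6°: h = 1.000, k = 1.545; principal scales a = 1.545, b = 1.000.
sin(ω/2) = (a − b)/(a + b) = 0.5448/2.545 = 0.2141, so ω = 2 arcsin(0.2141) ≈ 24.7°.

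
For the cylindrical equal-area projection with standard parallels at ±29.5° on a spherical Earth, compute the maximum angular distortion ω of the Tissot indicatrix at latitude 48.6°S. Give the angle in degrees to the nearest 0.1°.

31.1°

A cylindrical equal-area projection with standard parallel φ₀ has meridian scale h = cos φ / cos φ₀ and parallel scale k = cos φ₀ / cos φ (so areas are preserved, h·k = 1).
At 48.6°: h = 0.7598, k = 1.316; principal scales a = 1.316, b = 0.7598.
sin(ω/2) = (a − b)/(a + b) = 0.5563/2.076 = 0.2680, so ω = 2 arcsin(0.2680) ≈ 31.1°.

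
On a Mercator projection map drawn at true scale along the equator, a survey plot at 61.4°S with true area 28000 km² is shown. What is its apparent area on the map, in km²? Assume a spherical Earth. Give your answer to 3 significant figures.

The Mercator projection is conformal; its linear scale factor is the same in every direction and equals sec φ = 1/cos φ.
Areal scale = k² = sec²φ = 1/cos²(61.4°) = 1/0.4787² = 4.364.
Apparent area = 28000 × 4.364 ≈ 122000 km².

122000 km²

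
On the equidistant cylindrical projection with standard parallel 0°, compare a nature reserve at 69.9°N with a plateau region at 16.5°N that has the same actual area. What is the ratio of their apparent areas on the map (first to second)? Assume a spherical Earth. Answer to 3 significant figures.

In the plate carrée (x = Rλ, y = Rφ), meridians are true-scale (h = 1) and parallels are stretched by k = sec φ.
Areal scale at 69.9°: h·k = 1.000 × 2.910 = 2.910.
Areal scale at 16.5°: h·k = 1.000 × 1.043 = 1.043.
Ratio = 2.910/1.043 ≈ 2.79.

2.79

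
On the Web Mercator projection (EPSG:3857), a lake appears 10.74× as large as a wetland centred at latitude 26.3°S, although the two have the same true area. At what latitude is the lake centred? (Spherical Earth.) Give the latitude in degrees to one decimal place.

74.1°

For equal true areas on Mercator, apparent areas scale as sec²φ, so the ratio is cos²φ₂ / cos²φ₁.
cos²φ₂ / cos²φ₁ = 10.74  ⇒  cos φ₁ = cos 26.3° / √10.74 = 0.8965/3.277 = 0.2736.
φ₁ = arccos(0.2736) ≈ 74.1°.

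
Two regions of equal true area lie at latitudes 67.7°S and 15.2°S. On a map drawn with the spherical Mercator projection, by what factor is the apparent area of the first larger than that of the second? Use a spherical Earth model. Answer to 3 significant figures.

6.47

On Mercator, area is exaggerated by sec²φ = 1/cos²φ.
At 67.7°: sec²(67.7°) = 1/0.3795² = 6.945.
At 15.2°: sec²(15.2°) = 1/0.9650² = 1.074.
Ratio = 6.945/1.074 = cos²(15.2°)/cos²(67.7°) ≈ 6.47.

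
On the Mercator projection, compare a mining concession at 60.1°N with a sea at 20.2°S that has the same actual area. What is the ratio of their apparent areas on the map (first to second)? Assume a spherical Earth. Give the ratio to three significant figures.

Mercator is conformal with k = sec φ, so areal scale = k² = sec²φ.
At 60.1°: sec²(60.1°) = 1/0.4985² = 4.024.
At 20.2°: sec²(20.2°) = 1/0.9385² = 1.135.
Ratio = 4.024/1.135 = cos²(20.2°)/cos²(60.1°) ≈ 3.54.

3.54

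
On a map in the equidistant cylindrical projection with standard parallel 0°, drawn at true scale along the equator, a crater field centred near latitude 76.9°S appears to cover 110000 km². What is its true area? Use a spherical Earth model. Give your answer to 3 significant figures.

In the plate carrée (x = Rλ, y = Rφ), meridians are true-scale (h = 1) and parallels are stretched by k = sec φ.
Areal scale = h·k = 1 × sec φ; at 76.9°, h = 1.000, k = 4.412, so h·k = 4.412.
True area = apparent / (areal scale) = 110000 / 4.412 ≈ 24900 km².

24900 km²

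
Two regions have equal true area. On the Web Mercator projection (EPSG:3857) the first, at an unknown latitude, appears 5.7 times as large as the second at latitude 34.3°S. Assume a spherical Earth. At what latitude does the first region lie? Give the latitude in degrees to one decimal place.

69.8°

On Mercator, (apparent₁)/(apparent₂) = sec²φ₁ / sec²φ₂ when true areas are equal.
cos²φ₂ / cos²φ₁ = 5.7  ⇒  cos φ₁ = cos 34.3° / √5.7 = 0.8261/2.387 = 0.3460.
φ₁ = arccos(0.3460) ≈ 69.8°.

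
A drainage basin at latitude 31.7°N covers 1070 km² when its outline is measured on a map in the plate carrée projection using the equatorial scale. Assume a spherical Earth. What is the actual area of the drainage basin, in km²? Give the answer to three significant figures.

910 km²

In the plate carrée (x = Rλ, y = Rφ), meridians are true-scale (h = 1) and parallels are stretched by k = sec φ.
Areal scale = h·k = 1 × sec φ; at 31.7°, h = 1.000, k = 1.175, so h·k = 1.175.
True area = apparent / (areal scale) = 1070 / 1.175 ≈ 910 km².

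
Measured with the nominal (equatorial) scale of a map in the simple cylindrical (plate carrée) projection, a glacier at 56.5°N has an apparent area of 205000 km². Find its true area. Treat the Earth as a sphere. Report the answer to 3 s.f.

For the equirectangular projection with φ₀ = 0 (plate carrée), h = 1 along meridians and k = sec φ along parallels.
Areal scale = h·k = 1 × sec φ; at 56.5°, h = 1.000, k = 1.812, so h·k = 1.812.
True area = apparent / (areal scale) = 205000 / 1.812 ≈ 113000 km².

113000 km²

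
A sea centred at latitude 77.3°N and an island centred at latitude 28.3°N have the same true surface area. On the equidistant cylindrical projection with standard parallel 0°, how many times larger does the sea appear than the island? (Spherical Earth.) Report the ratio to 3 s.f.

In the plate carrée (x = Rλ, y = Rφ), meridians are true-scale (h = 1) and parallels are stretched by k = sec φ.
Areal scale at 77.3°: h·k = 1.000 × 4.549 = 4.549.
Areal scale at 28.3°: h·k = 1.000 × 1.136 = 1.136.
Ratio = 4.549/1.136 ≈ 4.00.

4.00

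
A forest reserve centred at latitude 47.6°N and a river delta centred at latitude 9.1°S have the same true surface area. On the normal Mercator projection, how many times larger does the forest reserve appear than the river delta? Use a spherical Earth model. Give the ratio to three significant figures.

2.14

Mercator is conformal with k = sec φ, so areal scale = k² = sec²φ.
At 47.6°: sec²(47.6°) = 1/0.6743² = 2.199.
At 9.1°: sec²(9.1°) = 1/0.9874² = 1.026.
Ratio = 2.199/1.026 = cos²(9.1°)/cos²(47.6°) ≈ 2.14.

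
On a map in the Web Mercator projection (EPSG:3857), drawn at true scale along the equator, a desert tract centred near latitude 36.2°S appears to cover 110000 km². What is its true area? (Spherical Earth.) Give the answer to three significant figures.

71600 km²

For Mercator, h = k = sec φ (a conformal cylindrical projection has a single point scale, 1/cos φ).
Areal scale = k² = sec²φ = 1/cos²(36.2°) = 1/0.8070² = 1.536.
True area = apparent / (areal scale) = 110000 / 1.536 ≈ 71600 km².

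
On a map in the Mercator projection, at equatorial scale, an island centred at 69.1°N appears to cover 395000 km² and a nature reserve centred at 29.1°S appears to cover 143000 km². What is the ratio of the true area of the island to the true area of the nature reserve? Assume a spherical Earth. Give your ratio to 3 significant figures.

Mercator's areal exaggeration is sec²φ; hence true area = (apparent area) · cos²φ.
True area of island: 395000 × cos²(69.1°) = 395000 × 0.1273 = 50270 km².
True area of nature reserve: 143000 × cos²(29.1°) = 143000 × 0.7635 = 109200 km².
Ratio = 50270 / 109200 ≈ 0.460.

0.460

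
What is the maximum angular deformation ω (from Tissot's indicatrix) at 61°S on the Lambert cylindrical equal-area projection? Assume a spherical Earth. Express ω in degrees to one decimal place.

The Lambert cylindrical equal-area projection is the cylindrical equal-area projection with its standard parallel at the equator (φ₀ = 0). A cylindrical equal-area projection with standard parallel φ₀ has meridian scale h = cos φ / cos φ₀ and parallel scale k = cos φ₀ / cos φ (so areas are preserved, h·k = 1).
At 61°: h = 0.4848, k = 2.063; principal scales a = 2.063, b = 0.4848.
sin(ω/2) = (a − b)/(a + b) = 1.578/2.547 = 0.6194, so ω = 2 arcsin(0.6194) ≈ 76.5°.

76.5°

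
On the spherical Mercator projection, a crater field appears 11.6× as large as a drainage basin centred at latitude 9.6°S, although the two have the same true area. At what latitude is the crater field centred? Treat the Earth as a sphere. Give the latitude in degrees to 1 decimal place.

For equal true areas on Mercator, apparent areas scale as sec²φ, so the ratio is cos²φ₂ / cos²φ₁.
cos²φ₂ / cos²φ₁ = 11.6  ⇒  cos φ₁ = cos 9.6° / √11.6 = 0.9860/3.406 = 0.2895.
φ₁ = arccos(0.2895) ≈ 73.2°.

73.2°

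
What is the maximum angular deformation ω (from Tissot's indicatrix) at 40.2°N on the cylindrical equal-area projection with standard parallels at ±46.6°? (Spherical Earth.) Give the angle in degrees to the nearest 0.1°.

Cylindrical equal-area (φ₀ = 46.6°): h = cos φ / cos 46.6° along meridians, k = cos 46.6° / cos φ along parallels; h·k = 1.
At 40.2°: h = 1.112, k = 0.8996; principal scales a = 1.112, b = 0.8996.
sin(ω/2) = (a − b)/(a + b) = 0.2121/2.011 = 0.1054, so ω = 2 arcsin(0.1054) ≈ 12.1°.

12.1°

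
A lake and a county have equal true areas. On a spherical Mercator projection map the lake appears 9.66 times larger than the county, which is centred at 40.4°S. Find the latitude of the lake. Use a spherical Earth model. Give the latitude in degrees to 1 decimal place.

On Mercator, (apparent₁)/(apparent₂) = sec²φ₁ / sec²φ₂ when true areas are equal.
cos²φ₂ / cos²φ₁ = 9.66  ⇒  cos φ₁ = cos 40.4° / √9.66 = 0.7615/3.108 = 0.2450.
φ₁ = arccos(0.2450) ≈ 75.8°.

75.8°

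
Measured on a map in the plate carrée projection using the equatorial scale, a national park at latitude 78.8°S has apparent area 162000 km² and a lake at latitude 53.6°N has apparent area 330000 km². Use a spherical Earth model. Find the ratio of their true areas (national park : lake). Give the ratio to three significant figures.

0.161

On the plate carrée, areal scale = h·k = 1 × sec φ, so true area = apparent × cos φ.
True area of national park: 162000 × cos(78.8°) = 162000 × 0.1942 = 31470 km².
True area of lake: 330000 × cos(53.6°) = 330000 × 0.5934 = 195800 km².
Ratio = 31470 / 195800 ≈ 0.161.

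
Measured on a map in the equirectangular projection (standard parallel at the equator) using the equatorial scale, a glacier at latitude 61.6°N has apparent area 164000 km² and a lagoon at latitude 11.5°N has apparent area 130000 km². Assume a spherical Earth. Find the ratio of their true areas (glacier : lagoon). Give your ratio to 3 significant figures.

Plate carrée has h = 1 and k = sec φ, giving areal scale sec φ; true area = (apparent area) · cos φ.
True area of glacier: 164000 × cos(61.6°) = 164000 × 0.4756 = 78000 km².
True area of lagoon: 130000 × cos(11.5°) = 130000 × 0.9799 = 127400 km².
Ratio = 78000 / 127400 ≈ 0.612.

0.612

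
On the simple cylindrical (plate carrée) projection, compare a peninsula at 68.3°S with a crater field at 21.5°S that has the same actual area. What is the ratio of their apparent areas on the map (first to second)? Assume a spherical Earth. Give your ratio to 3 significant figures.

2.52

In the plate carrée (x = Rλ, y = Rφ), meridians are true-scale (h = 1) and parallels are stretched by k = sec φ.
Areal scale at 68.3°: h·k = 1.000 × 2.705 = 2.705.
Areal scale at 21.5°: h·k = 1.000 × 1.075 = 1.075.
Ratio = 2.705/1.075 ≈ 2.52.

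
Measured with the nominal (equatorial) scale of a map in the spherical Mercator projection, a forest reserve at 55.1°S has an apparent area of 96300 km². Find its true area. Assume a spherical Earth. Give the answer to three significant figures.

31500 km²

The Mercator projection is conformal; its linear scale factor is the same in every direction and equals sec φ = 1/cos φ.
Areal scale = k² = sec²φ = 1/cos²(55.1°) = 1/0.5721² = 3.055.
True area = apparent / (areal scale) = 96300 / 3.055 ≈ 31500 km².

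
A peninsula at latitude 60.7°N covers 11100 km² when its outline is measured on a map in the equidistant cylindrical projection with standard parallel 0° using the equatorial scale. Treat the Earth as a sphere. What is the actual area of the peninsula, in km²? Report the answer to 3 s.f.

5430 km²

For the equirectangular projection with φ₀ = 0 (plate carrée), h = 1 along meridians and k = sec φ along parallels.
Areal scale = h·k = 1 × sec φ; at 60.7°, h = 1.000, k = 2.043, so h·k = 2.043.
True area = apparent / (areal scale) = 11100 / 2.043 ≈ 5430 km².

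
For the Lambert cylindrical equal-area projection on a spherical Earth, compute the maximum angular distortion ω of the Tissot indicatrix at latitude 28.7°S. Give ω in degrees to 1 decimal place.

The Lambert cylindrical equal-area projection is the cylindrical equal-area projection with its standard parallel at the equator (φ₀ = 0). Cylindrical equal-area (φ₀ = 0°): h = cos φ / cos 0° along meridians, k = cos 0° / cos φ along parallels; h·k = 1.
At 28.7°: h = 0.8771, k = 1.140; principal scales a = 1.140, b = 0.8771.
sin(ω/2) = (a − b)/(a + b) = 0.2629/2.017 = 0.1303, so ω = 2 arcsin(0.1303) ≈ 15.0°.

15.0°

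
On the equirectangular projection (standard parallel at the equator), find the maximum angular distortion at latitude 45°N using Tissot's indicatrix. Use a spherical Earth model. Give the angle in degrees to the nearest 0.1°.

In the plate carrée (x = Rλ, y = Rφ), meridians are true-scale (h = 1) and parallels are stretched by k = sec φ.
At 45°: h = 1.000, k = 1.414; principal scales a = 1.414, b = 1.000.
sin(ω/2) = (a − b)/(a + b) = 0.4142/2.414 = 0.1716, so ω = 2 arcsin(0.1716) ≈ 19.8°.

19.8°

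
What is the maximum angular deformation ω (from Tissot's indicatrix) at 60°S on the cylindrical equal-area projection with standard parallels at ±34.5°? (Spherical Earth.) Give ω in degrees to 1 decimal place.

55.0°

Cylindrical equal-area (φ₀ = 34.5°): h = cos φ / cos 34.5° along meridians, k = cos 34.5° / cos φ along parallels; h·k = 1.
At 60°: h = 0.6067, k = 1.648; principal scales a = 1.648, b = 0.6067.
sin(ω/2) = (a − b)/(a + b) = 1.042/2.255 = 0.4619, so ω = 2 arcsin(0.4619) ≈ 55.0°.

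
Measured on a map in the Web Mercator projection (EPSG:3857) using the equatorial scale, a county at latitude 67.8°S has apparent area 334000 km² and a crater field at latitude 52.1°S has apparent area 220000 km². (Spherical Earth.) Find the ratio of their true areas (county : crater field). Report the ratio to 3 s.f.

0.574

On Mercator the areal scale is sec²φ, so true area = apparent × cos²φ.
True area of county: 334000 × cos²(67.8°) = 334000 × 0.1428 = 47680 km².
True area of crater field: 220000 × cos²(52.1°) = 220000 × 0.3773 = 83020 km².
Ratio = 47680 / 83020 ≈ 0.574.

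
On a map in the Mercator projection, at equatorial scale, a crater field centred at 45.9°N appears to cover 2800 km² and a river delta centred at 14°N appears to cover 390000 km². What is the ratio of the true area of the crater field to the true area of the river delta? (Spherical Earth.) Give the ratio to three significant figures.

0.00369

Since Mercator area scale is 1/cos²φ, the true area equals the apparent area multiplied by cos²φ.
True area of crater field: 2800 × cos²(45.9°) = 2800 × 0.4843 = 1356 km².
True area of river delta: 390000 × cos²(14°) = 390000 × 0.9415 = 367200 km².
Ratio = 1356 / 367200 ≈ 0.00369.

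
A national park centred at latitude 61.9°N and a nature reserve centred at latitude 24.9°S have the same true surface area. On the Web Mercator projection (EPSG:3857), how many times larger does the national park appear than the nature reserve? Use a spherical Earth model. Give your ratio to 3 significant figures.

On Mercator, area is exaggerated by sec²φ = 1/cos²φ.
At 61.9°: sec²(61.9°) = 1/0.4710² = 4.508.
At 24.9°: sec²(24.9°) = 1/0.9070² = 1.215.
Ratio = 4.508/1.215 = cos²(24.9°)/cos²(61.9°) ≈ 3.71.

3.71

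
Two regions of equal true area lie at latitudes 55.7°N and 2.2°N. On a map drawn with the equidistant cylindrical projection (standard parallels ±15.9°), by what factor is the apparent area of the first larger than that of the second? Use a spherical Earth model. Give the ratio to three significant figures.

The equidistant cylindrical projection with φ₀ = 15.9° has h = 1 (meridians true) and k = cos φ₀ / cos φ along parallels.
Areal scale at 55.7°: h·k = 1.000 × 1.707 = 1.707.
Areal scale at 2.2°: h·k = 1.000 × 0.9625 = 0.9625.
Ratio = 1.707/0.9625 ≈ 1.77.

1.77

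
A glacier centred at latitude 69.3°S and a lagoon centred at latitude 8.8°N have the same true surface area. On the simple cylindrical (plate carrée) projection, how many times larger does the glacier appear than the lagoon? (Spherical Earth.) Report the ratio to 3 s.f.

2.80

Plate carrée maps x = Rλ, y = Rφ. The meridian scale is h = 1 and the parallel scale is k = 1/cos φ = sec φ.
Areal scale at 69.3°: h·k = 1.000 × 2.829 = 2.829.
Areal scale at 8.8°: h·k = 1.000 × 1.012 = 1.012.
Ratio = 2.829/1.012 ≈ 2.80.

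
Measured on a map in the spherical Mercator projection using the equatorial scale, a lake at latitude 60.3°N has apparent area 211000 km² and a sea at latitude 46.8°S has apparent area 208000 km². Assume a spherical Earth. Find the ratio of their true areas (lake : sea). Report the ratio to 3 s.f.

0.531

Since Mercator area scale is 1/cos²φ, the true area equals the apparent area multiplied by cos²φ.
True area of lake: 211000 × cos²(60.3°) = 211000 × 0.2455 = 51800 km².
True area of sea: 208000 × cos²(46.8°) = 208000 × 0.4686 = 97470 km².
Ratio = 51800 / 97470 ≈ 0.531.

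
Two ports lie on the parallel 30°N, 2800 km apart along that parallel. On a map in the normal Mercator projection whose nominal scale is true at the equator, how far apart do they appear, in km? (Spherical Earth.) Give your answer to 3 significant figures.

3230 km

The Mercator projection is conformal; its linear scale factor is the same in every direction and equals sec φ = 1/cos φ.
Along the parallel, k = sec 30° = 1/0.8660 = 1.155.
Map distance = 2800 × 1.155 ≈ 3230 km.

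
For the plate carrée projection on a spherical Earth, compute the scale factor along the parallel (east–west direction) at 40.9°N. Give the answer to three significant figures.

1.32

Plate carrée maps x = Rλ, y = Rφ. The meridian scale is h = 1 and the parallel scale is k = 1/cos φ = sec φ.
k = 1/cos 40.9° = 1/0.7559 = 1.323.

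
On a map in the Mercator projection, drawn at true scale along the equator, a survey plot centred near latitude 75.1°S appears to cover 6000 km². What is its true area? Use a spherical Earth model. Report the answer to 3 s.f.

397 km²

Mercator is conformal, so the point scale is isotropic: h = k = sec φ = 1/cos φ.
Areal scale = k² = sec²φ = 1/cos²(75.1°) = 1/0.2571² = 15.12.
True area = apparent / (areal scale) = 6000 / 15.12 ≈ 397 km².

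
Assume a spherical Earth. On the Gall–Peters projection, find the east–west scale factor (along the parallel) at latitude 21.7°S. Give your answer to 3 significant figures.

Gall–Peters is a cylindrical equal-area projection with standard parallels at ±45°. Cylindrical equal-area (φ₀ = 45°): h = cos φ / cos 45° along meridians, k = cos 45° / cos φ along parallels; h·k = 1.
k = cos 45° / cos 21.7° = 0.7071/0.9291 = 0.7610.

0.761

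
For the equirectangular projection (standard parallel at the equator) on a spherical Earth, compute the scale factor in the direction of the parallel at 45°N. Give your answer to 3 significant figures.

1.41

In the plate carrée (x = Rλ, y = Rφ), meridians are true-scale (h = 1) and parallels are stretched by k = sec φ.
k = 1/cos 45° = 1/0.7071 = 1.414.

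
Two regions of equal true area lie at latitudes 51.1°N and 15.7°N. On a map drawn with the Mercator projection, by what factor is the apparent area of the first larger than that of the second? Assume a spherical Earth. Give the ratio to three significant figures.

Mercator is conformal with k = sec φ, so areal scale = k² = sec²φ.
At 51.1°: sec²(51.1°) = 1/0.6280² = 2.536.
At 15.7°: sec²(15.7°) = 1/0.9627² = 1.079.
Ratio = 2.536/1.079 = cos²(15.7°)/cos²(51.1°) ≈ 2.35.

2.35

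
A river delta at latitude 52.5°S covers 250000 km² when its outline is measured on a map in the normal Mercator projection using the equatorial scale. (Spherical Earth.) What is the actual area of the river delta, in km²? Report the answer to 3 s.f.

92600 km²

Mercator is conformal, so the point scale is isotropic: h = k = sec φ = 1/cos φ.
Areal scale = k² = sec²φ = 1/cos²(52.5°) = 1/0.6088² = 2.698.
True area = apparent / (areal scale) = 250000 / 2.698 ≈ 92600 km².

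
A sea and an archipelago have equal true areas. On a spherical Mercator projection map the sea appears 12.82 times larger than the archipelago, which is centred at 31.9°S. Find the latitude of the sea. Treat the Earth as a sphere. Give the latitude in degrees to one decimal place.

Mercator areal scale is sec²φ, so apparent-area ratio = sec²φ₁ / sec²φ₂ = cos²φ₂ / cos²φ₁.
cos²φ₂ / cos²φ₁ = 12.82  ⇒  cos φ₁ = cos 31.9° / √12.82 = 0.8490/3.581 = 0.2371.
φ₁ = arccos(0.2371) ≈ 76.3°.

76.3°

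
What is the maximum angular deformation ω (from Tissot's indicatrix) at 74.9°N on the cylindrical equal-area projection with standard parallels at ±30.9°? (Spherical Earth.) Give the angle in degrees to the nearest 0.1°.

A cylindrical equal-area projection with standard parallel φ₀ has meridian scale h = cos φ / cos φ₀ and parallel scale k = cos φ₀ / cos φ (so areas are preserved, h·k = 1).
At 74.9°: h = 0.3036, k = 3.294; principal scales a = 3.294, b = 0.3036.
sin(ω/2) = (a − b)/(a + b) = 2.990/3.597 = 0.8312, so ω = 2 arcsin(0.8312) ≈ 112.4°.

112.4°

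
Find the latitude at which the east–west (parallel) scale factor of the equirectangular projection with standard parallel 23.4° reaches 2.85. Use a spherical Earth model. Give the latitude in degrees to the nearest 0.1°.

In the equirectangular projection with standard parallel φ₀ = 23.4° (x = Rλ cos φ₀, y = Rφ), meridians are true-scale (h = 1) and the parallel scale is k = cos φ₀ / cos φ.
k = cos φ₀ / cos φ = 2.85  ⇒  cos φ = cos 23.4° / 2.85 = 0.3220.
φ = arccos(0.3220) ≈ 71.2°.

71.2°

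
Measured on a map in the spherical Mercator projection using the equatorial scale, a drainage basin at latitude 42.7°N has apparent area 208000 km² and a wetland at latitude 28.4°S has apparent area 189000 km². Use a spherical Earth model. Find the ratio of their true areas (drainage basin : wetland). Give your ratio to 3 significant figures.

Since Mercator area scale is 1/cos²φ, the true area equals the apparent area multiplied by cos²φ.
True area of drainage basin: 208000 × cos²(42.7°) = 208000 × 0.5401 = 112300 km².
True area of wetland: 189000 × cos²(28.4°) = 189000 × 0.7738 = 146200 km².
Ratio = 112300 / 146200 ≈ 0.768.

0.768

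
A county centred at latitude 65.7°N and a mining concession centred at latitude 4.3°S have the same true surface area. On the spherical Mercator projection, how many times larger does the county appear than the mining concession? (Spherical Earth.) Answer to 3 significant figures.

5.87

On Mercator, area is exaggerated by sec²φ = 1/cos²φ.
At 65.7°: sec²(65.7°) = 1/0.4115² = 5.905.
At 4.3°: sec²(4.3°) = 1/0.9972² = 1.006.
Ratio = 5.905/1.006 = cos²(4.3°)/cos²(65.7°) ≈ 5.87.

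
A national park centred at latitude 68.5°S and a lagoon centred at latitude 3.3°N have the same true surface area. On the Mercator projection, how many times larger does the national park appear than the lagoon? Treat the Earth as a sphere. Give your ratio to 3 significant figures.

Mercator areal scale is sec²φ.
At 68.5°: sec²(68.5°) = 1/0.3665² = 7.445.
At 3.3°: sec²(3.3°) = 1/0.9983² = 1.003.
Ratio = 7.445/1.003 = cos²(3.3°)/cos²(68.5°) ≈ 7.42.

7.42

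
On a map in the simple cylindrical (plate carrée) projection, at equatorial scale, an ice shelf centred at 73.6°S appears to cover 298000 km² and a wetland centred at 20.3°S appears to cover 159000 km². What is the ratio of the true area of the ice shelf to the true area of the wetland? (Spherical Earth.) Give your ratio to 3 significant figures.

Plate carrée has h = 1 and k = sec φ, giving areal scale sec φ; true area = (apparent area) · cos φ.
True area of ice shelf: 298000 × cos(73.6°) = 298000 × 0.2823 = 84140 km².
True area of wetland: 159000 × cos(20.3°) = 159000 × 0.9379 = 149100 km².
Ratio = 84140 / 149100 ≈ 0.564.

0.564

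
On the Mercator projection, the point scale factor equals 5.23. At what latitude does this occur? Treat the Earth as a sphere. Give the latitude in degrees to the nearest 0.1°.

79.0°

Mercator scale is k = sec φ = 1/cos φ.
1/cos φ = 5.23  ⇒  cos φ = 0.1912  ⇒  φ = arccos(0.1912) ≈ 79.0°.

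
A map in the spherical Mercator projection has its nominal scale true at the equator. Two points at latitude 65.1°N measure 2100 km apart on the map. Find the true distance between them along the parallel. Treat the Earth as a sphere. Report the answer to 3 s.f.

884 km

Mercator is conformal, so the point scale is isotropic: h = k = sec φ = 1/cos φ.
Along the parallel at 65.1°, map distances are exaggerated by k = sec 65.1° = 2.375.
True distance = 2100 / 2.375 = 2100 × cos 65.1° ≈ 884 km.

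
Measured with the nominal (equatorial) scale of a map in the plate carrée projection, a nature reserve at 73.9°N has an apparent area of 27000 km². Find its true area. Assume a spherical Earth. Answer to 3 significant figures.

7490 km²

In the plate carrée (x = Rλ, y = Rφ), meridians are true-scale (h = 1) and parallels are stretched by k = sec φ.
Areal scale = h·k = 1 × sec φ; at 73.9°, h = 1.000, k = 3.606, so h·k = 3.606.
True area = apparent / (areal scale) = 27000 / 3.606 ≈ 7490 km².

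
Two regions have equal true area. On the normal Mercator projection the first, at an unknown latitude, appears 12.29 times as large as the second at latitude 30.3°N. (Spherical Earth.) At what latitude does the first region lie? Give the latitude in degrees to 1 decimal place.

For equal true areas on Mercator, apparent areas scale as sec²φ, so the ratio is cos²φ₂ / cos²φ₁.
cos²φ₂ / cos²φ₁ = 12.29  ⇒  cos φ₁ = cos 30.3° / √12.29 = 0.8634/3.506 = 0.2463.
φ₁ = arccos(0.2463) ≈ 75.7°.

75.7°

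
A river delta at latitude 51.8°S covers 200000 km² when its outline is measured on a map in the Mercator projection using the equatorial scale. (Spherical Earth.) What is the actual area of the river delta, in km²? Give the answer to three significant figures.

Mercator is conformal, so the point scale is isotropic: h = k = sec φ = 1/cos φ.
Areal scale = k² = sec²φ = 1/cos²(51.8°) = 1/0.6184² = 2.615.
True area = apparent / (areal scale) = 200000 / 2.615 ≈ 76500 km².

76500 km²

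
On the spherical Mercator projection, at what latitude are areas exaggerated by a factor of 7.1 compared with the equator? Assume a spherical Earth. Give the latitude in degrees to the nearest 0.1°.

Mercator areal scale is sec²φ.
sec²φ = 7.1  ⇒  cos²φ = 0.1408  ⇒  cos φ = 0.3753.
φ = arccos(0.3753) ≈ 68.0°.

68.0°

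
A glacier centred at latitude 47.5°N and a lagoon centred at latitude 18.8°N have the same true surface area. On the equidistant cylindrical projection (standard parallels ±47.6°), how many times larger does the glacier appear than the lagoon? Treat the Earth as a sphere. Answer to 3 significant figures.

1.40

With standard parallel φ₀ = 47.6°, the equirectangular projection gives x = Rλ cos φ₀, y = Rφ, so h = 1 and k = cos 47.6° / cos φ.
Areal scale at 47.5°: h·k = 1.000 × 0.9981 = 0.9981.
Areal scale at 18.8°: h·k = 1.000 × 0.7123 = 0.7123.
Ratio = 0.9981/0.7123 ≈ 1.40.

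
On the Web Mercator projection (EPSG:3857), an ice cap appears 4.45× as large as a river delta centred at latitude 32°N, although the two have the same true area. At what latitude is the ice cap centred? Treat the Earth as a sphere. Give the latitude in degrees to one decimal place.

66.3°

Mercator areal scale is sec²φ, so apparent-area ratio = sec²φ₁ / sec²φ₂ = cos²φ₂ / cos²φ₁.
cos²φ₂ / cos²φ₁ = 4.45  ⇒  cos φ₁ = cos 32° / √4.45 = 0.8480/2.110 = 0.4020.
φ₁ = arccos(0.4020) ≈ 66.3°.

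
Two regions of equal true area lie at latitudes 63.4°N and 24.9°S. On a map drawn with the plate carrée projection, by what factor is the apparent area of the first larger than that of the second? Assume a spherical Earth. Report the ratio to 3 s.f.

2.03

For the equirectangular projection with φ₀ = 0 (plate carrée), h = 1 along meridians and k = sec φ along parallels.
Areal scale at 63.4°: h·k = 1.000 × 2.233 = 2.233.
Areal scale at 24.9°: h·k = 1.000 × 1.102 = 1.102.
Ratio = 2.233/1.102 ≈ 2.03.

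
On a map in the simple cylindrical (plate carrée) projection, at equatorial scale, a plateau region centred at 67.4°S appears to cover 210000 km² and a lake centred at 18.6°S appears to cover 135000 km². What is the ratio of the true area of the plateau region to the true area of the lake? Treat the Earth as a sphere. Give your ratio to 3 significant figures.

On the plate carrée, areal scale = h·k = 1 × sec φ, so true area = apparent × cos φ.
True area of plateau region: 210000 × cos(67.4°) = 210000 × 0.3843 = 80700 km².
True area of lake: 135000 × cos(18.6°) = 135000 × 0.9478 = 127900 km².
Ratio = 80700 / 127900 ≈ 0.631.

0.631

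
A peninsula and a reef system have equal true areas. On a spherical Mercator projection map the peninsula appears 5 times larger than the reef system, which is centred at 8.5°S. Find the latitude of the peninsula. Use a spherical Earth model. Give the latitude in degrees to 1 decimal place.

Mercator areal scale is sec²φ, so apparent-area ratio = sec²φ₁ / sec²φ₂ = cos²φ₂ / cos²φ₁.
cos²φ₂ / cos²φ₁ = 5  ⇒  cos φ₁ = cos 8.5° / √5 = 0.9890/2.236 = 0.4423.
φ₁ = arccos(0.4423) ≈ 63.7°.

63.7°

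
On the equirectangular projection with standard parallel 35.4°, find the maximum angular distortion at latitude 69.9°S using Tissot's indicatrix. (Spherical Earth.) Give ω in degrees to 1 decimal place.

48.0°

The equidistant cylindrical projection with φ₀ = 35.4° has h = 1 (meridians true) and k = cos φ₀ / cos φ along parallels.
At 69.9°: h = 1.000, k = 2.372; principal scales a = 2.372, b = 1.000.
sin(ω/2) = (a − b)/(a + b) = 1.372/3.372 = 0.4069, so ω = 2 arcsin(0.4069) ≈ 48.0°.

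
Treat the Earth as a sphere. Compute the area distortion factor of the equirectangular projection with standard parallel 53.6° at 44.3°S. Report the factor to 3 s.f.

0.829

With standard parallel φ₀ = 53.6°, the equirectangular projection gives x = Rλ cos φ₀, y = Rφ, so h = 1 and k = cos 53.6° / cos φ.
Areal scale = h·k = 1 × cos φ₀ / cos φ; at 44.3°, h = 1.000, k = 0.8292, so h·k = 0.8292.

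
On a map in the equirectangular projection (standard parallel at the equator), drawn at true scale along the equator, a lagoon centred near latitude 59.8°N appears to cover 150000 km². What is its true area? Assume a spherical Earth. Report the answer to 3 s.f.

Plate carrée maps x = Rλ, y = Rφ. The meridian scale is h = 1 and the parallel scale is k = 1/cos φ = sec φ.
Areal scale = h·k = 1 × sec φ; at 59.8°, h = 1.000, k = 1.988, so h·k = 1.988.
True area = apparent / (areal scale) = 150000 / 1.988 ≈ 75500 km².

75500 km²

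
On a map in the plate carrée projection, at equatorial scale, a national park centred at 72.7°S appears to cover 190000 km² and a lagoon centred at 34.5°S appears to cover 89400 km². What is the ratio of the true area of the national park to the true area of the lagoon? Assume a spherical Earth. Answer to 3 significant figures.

0.767

Plate carrée has h = 1 and k = sec φ, giving areal scale sec φ; true area = (apparent area) · cos φ.
True area of national park: 190000 × cos(72.7°) = 190000 × 0.2974 = 56500 km².
True area of lagoon: 89400 × cos(34.5°) = 89400 × 0.8241 = 73680 km².
Ratio = 56500 / 73680 ≈ 0.767.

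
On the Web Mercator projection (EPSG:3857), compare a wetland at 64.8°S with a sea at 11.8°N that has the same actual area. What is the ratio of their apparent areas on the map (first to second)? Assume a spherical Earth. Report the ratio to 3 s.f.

5.29

Mercator is conformal with k = sec φ, so areal scale = k² = sec²φ.
At 64.8°: sec²(64.8°) = 1/0.4258² = 5.516.
At 11.8°: sec²(11.8°) = 1/0.9789² = 1.044.
Ratio = 5.516/1.044 = cos²(11.8°)/cos²(64.8°) ≈ 5.29.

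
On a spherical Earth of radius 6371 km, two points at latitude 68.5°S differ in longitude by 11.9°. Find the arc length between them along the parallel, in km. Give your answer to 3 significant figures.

485 km

Arc length along a parallel = R cos φ · Δλ (with Δλ in radians).
= 6371 × cos 68.5° × (11.9° × π/180) = 6371 × 0.3665 × 0.2077 ≈ 485 km.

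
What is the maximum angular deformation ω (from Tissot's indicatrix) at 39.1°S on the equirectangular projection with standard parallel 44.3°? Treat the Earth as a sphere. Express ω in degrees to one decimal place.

4.6°

With standard parallel φ₀ = 44.3°, the equirectangular projection gives x = Rλ cos φ₀, y = Rφ, so h = 1 and k = cos 44.3° / cos φ.
At 39.1°: h = 1.000, k = 0.9222; principal scales a = 1.000, b = 0.9222.
sin(ω/2) = (a − b)/(a + b) = 0.07777/1.922 = 0.04046, so ω = 2 arcsin(0.04046) ≈ 4.6°.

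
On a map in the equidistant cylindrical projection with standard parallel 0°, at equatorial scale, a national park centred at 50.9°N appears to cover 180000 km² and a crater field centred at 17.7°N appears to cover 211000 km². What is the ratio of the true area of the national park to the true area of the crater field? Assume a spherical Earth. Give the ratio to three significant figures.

On the plate carrée, areal scale = h·k = 1 × sec φ, so true area = apparent × cos φ.
True area of national park: 180000 × cos(50.9°) = 180000 × 0.6307 = 113500 km².
True area of crater field: 211000 × cos(17.7°) = 211000 × 0.9527 = 201000 km².
Ratio = 113500 / 201000 ≈ 0.565.

0.565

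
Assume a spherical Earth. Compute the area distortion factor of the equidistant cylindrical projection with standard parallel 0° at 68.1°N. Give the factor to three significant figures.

2.68

Plate carrée maps x = Rλ, y = Rφ. The meridian scale is h = 1 and the parallel scale is k = 1/cos φ = sec φ.
Areal scale = h·k = 1 × sec φ; at 68.1°, h = 1.000, k = 2.681, so h·k = 2.681.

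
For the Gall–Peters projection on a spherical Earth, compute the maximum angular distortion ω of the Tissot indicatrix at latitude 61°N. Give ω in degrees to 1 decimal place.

42.3°

Gall–Peters is a cylindrical equal-area projection with standard parallels at ±45°. For cylindrical equal-area with standard parallel φ₀, h = cos φ / cos φ₀ and k = cos φ₀ / cos φ, so h·k = 1.
At 61°: h = 0.6856, k = 1.459; principal scales a = 1.459, b = 0.6856.
sin(ω/2) = (a − b)/(a + b) = 0.7729/2.144 = 0.3605, so ω = 2 arcsin(0.3605) ≈ 42.3°.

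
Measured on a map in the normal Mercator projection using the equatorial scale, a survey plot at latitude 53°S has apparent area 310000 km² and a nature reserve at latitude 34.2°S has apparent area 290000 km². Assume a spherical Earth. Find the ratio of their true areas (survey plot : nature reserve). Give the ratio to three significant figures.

Since Mercator area scale is 1/cos²φ, the true area equals the apparent area multiplied by cos²φ.
True area of survey plot: 310000 × cos²(53°) = 310000 × 0.3622 = 112300 km².
True area of nature reserve: 290000 × cos²(34.2°) = 290000 × 0.6841 = 198400 km².
Ratio = 112300 / 198400 ≈ 0.566.

0.566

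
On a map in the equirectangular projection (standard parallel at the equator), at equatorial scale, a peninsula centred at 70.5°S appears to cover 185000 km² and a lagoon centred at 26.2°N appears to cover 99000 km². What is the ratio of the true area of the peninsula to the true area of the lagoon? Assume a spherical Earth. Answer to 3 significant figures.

0.695

On the plate carrée, areal scale = h·k = 1 × sec φ, so true area = apparent × cos φ.
True area of peninsula: 185000 × cos(70.5°) = 185000 × 0.3338 = 61750 km².
True area of lagoon: 99000 × cos(26.2°) = 99000 × 0.8973 = 88830 km².
Ratio = 61750 / 88830 ≈ 0.695.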